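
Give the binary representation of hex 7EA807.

Convert each hex digit to 4 bits:
  7 = 0111
  E = 1110
  A = 1010
  8 = 1000
  0 = 0000
  7 = 0111
Concatenate: 011111101010100000000111



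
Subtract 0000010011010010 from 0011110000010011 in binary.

Method 1 - Direct subtraction (column by column from the right: bit − bit − borrow-in; if negative, add 2 and borrow 1 from the next column):
borrow: 0000111110000000
        0011110000010011
-       0000010011010010
------------------------
        0011011101000001

Method 2 - Add two's complement:
Two's complement of 0000010011010010: invert → 1111101100101101, add 1 → 1111101100101110
  0011110000010011
+ 1111101100101110
------------------
 10011011101000001  (end carry out of the top bit = 1)
Discarding the end carry: 0011011101000001
Decimal check:
  0011110000010011 = 8192 + 4096 + 2048 + 1024 + 16 + 2 + 1 = 15379
  0000010011010010 = 1024 + 128 + 64 + 16 + 2 = 1234
  15379 - 1234 = 14145, and 0011011101000001 = 8192 + 4096 + 1024 + 512 + 256 + 64 + 1 = 14145 ✓



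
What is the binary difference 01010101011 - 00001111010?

Method 1 - Direct subtraction (column by column from the right: bit − bit − borrow-in; if negative, add 2 and borrow 1 from the next column):
borrow: 00011100000
        01010101011
-       00001111010
-------------------
        01000110001

Method 2 - Add two's complement:
Two's complement of 00001111010: invert → 11110000101, add 1 → 11110000110
  01010101011
+ 11110000110
-------------
 101000110001  (end carry out of the top bit = 1)
Discarding the end carry: 01000110001
Decimal check:
  01010101011 = 512 + 128 + 32 + 8 + 2 + 1 = 683
  00001111010 = 64 + 32 + 16 + 8 + 2 = 122
  683 - 122 = 561, and 01000110001 = 512 + 32 + 16 + 1 = 561 ✓



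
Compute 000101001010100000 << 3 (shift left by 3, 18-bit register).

Original: 000101001010100000 (decimal 21152)
Shift left by 3 positions
Append 3 zeros on the right
Result: 101001010100000000 (decimal 169216)
Equivalent: 21152 << 3 = 21152 × 2^3 = 169216



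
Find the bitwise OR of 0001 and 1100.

OR: 1 when either bit is 1
  0001
| 1100
------
  1101
Decimal: 1 | 12 = 13



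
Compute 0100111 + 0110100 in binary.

Add column by column from the right: bit + bit + carry-in; write the sum mod 2, carry 1 when the sum is 2 or 3.
carry:  1001000
        0100111
+       0110100
---------------
       01011011
(the carry out of the leftmost column, 0, becomes the leading bit)
Decimal check:
  0100111 = 32 + 4 + 2 + 1 = 39
  0110100 = 32 + 16 + 4 = 52
  39 + 52 = 91, and 01011011 = 64 + 16 + 8 + 2 + 1 = 91 ✓



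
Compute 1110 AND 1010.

AND: 1 only when both bits are 1
  1110
& 1010
------
  1010
Decimal: 14 & 10 = 10



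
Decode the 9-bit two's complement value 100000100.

Binary: 100000100
Sign bit: 1 (negative)
Invert: 011111011
Add 1:  011111100
Magnitude: 011111100 = 128 + 64 + 32 + 16 + 8 + 4 = 252
Value: -252



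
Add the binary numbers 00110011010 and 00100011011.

Add column by column from the right: bit + bit + carry-in; write the sum mod 2, carry 1 when the sum is 2 or 3.
carry:  01000110100
        00110011010
+       00100011011
-------------------
       001010110101
(the carry out of the leftmost column, 0, becomes the leading bit)
Decimal check:
  00110011010 = 256 + 128 + 16 + 8 + 2 = 410
  00100011011 = 256 + 16 + 8 + 2 + 1 = 283
  410 + 283 = 693, and 001010110101 = 512 + 128 + 32 + 16 + 4 + 1 = 693 ✓



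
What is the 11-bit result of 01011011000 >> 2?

Original: 01011011000 (decimal 728)
Shift right by 2 positions
Drop the 2 low bits; fill with zeros on the left
Result: 00010110110 (decimal 182)
Equivalent: 728 >> 2 = 728 ÷ 2^2 = 182



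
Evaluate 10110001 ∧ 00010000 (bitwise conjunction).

AND: 1 only when both bits are 1
  10110001
& 00010000
----------
  00010000
Decimal: 177 & 16 = 16



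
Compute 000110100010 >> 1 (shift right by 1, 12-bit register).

Original: 000110100010 (decimal 418)
Shift right by 1 position
Drop the 1 low bit; fill with zero on the left
Result: 000011010001 (decimal 209)
Equivalent: 418 >> 1 = 418 ÷ 2^1 = 209



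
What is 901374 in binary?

Using repeated division by 2:
901374 ÷ 2 = 450687 remainder 0
450687 ÷ 2 = 225343 remainder 1
225343 ÷ 2 = 112671 remainder 1
112671 ÷ 2 = 56335 remainder 1
56335 ÷ 2 = 28167 remainder 1
28167 ÷ 2 = 14083 remainder 1
14083 ÷ 2 = 7041 remainder 1
7041 ÷ 2 = 3520 remainder 1
3520 ÷ 2 = 1760 remainder 0
1760 ÷ 2 = 880 remainder 0
880 ÷ 2 = 440 remainder 0
440 ÷ 2 = 220 remainder 0
220 ÷ 2 = 110 remainder 0
110 ÷ 2 = 55 remainder 0
55 ÷ 2 = 27 remainder 1
27 ÷ 2 = 13 remainder 1
13 ÷ 2 = 6 remainder 1
6 ÷ 2 = 3 remainder 0
3 ÷ 2 = 1 remainder 1
1 ÷ 2 = 0 remainder 1
Reading remainders bottom to top: 11011100000011111110



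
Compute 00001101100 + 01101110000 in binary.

Add column by column from the right: bit + bit + carry-in; write the sum mod 2, carry 1 when the sum is 2 or 3.
carry:  00011000000
        00001101100
+       01101110000
-------------------
       001111011100
(the carry out of the leftmost column, 0, becomes the leading bit)
Decimal check:
  00001101100 = 64 + 32 + 8 + 4 = 108
  01101110000 = 512 + 256 + 64 + 32 + 16 = 880
  108 + 880 = 988, and 001111011100 = 512 + 256 + 128 + 64 + 16 + 8 + 4 = 988 ✓



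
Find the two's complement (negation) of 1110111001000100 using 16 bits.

Original (sign bit 1, negative): 1110111001000100
Step 1 - Invert all bits: 0001000110111011
Step 2 - Add 1: 0001000110111100
Verification: 1110111001000100 + 0001000110111100 = 10000000000000000; discarding the end carry (carry out of the top bit) leaves the 16-bit value 0000000000000000, as required for x + (-x)



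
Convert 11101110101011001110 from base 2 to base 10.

Sum of powers of 2 for each 1-bit:
2^1 + 2^2 + 2^3 + 2^6 + 2^7 + 2^9 + 2^11 + 2^13 + 2^14 + 2^15 + 2^17 + 2^18 + 2^19
= 2 + 4 + 8 + 64 + 128 + 512 + 2048 + 8192 + 16384 + 32768 + 131072 + 262144 + 524288
= 977614



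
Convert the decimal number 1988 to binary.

Using repeated division by 2:
1988 ÷ 2 = 994 remainder 0
994 ÷ 2 = 497 remainder 0
497 ÷ 2 = 248 remainder 1
248 ÷ 2 = 124 remainder 0
124 ÷ 2 = 62 remainder 0
62 ÷ 2 = 31 remainder 0
31 ÷ 2 = 15 remainder 1
15 ÷ 2 = 7 remainder 1
7 ÷ 2 = 3 remainder 1
3 ÷ 2 = 1 remainder 1
1 ÷ 2 = 0 remainder 1
Reading remainders bottom to top: 11111000100



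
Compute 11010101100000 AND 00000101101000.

AND: 1 only when both bits are 1
  11010101100000
& 00000101101000
----------------
  00000101100000
Decimal: 13664 & 360 = 352



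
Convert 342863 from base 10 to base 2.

Using repeated division by 2:
342863 ÷ 2 = 171431 remainder 1
171431 ÷ 2 = 85715 remainder 1
85715 ÷ 2 = 42857 remainder 1
42857 ÷ 2 = 21428 remainder 1
21428 ÷ 2 = 10714 remainder 0
10714 ÷ 2 = 5357 remainder 0
5357 ÷ 2 = 2678 remainder 1
2678 ÷ 2 = 1339 remainder 0
1339 ÷ 2 = 669 remainder 1
669 ÷ 2 = 334 remainder 1
334 ÷ 2 = 167 remainder 0
167 ÷ 2 = 83 remainder 1
83 ÷ 2 = 41 remainder 1
41 ÷ 2 = 20 remainder 1
20 ÷ 2 = 10 remainder 0
10 ÷ 2 = 5 remainder 0
5 ÷ 2 = 2 remainder 1
2 ÷ 2 = 1 remainder 0
1 ÷ 2 = 0 remainder 1
Reading remainders bottom to top: 1010011101101001111



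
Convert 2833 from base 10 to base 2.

Using repeated division by 2:
2833 ÷ 2 = 1416 remainder 1
1416 ÷ 2 = 708 remainder 0
708 ÷ 2 = 354 remainder 0
354 ÷ 2 = 177 remainder 0
177 ÷ 2 = 88 remainder 1
88 ÷ 2 = 44 remainder 0
44 ÷ 2 = 22 remainder 0
22 ÷ 2 = 11 remainder 0
11 ÷ 2 = 5 remainder 1
5 ÷ 2 = 2 remainder 1
2 ÷ 2 = 1 remainder 0
1 ÷ 2 = 0 remainder 1
Reading remainders bottom to top: 101100010001



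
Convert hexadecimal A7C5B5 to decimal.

Expand by place value (powers of 16):
Digit values: A = 10, C = 12, B = 11
A7C5B5 = 10 × 16^5 + 7 × 16^4 + 12 × 16^3 + 5 × 16^2 + 11 × 16^1 + 5 × 16^0
= 10 × 1048576 + 7 × 65536 + 12 × 4096 + 5 × 256 + 11 × 16 + 5 × 1
= 10485760 + 458752 + 49152 + 1280 + 176 + 5
= 10995125



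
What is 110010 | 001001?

OR: 1 when either bit is 1
  110010
| 001001
--------
  111011
Decimal: 50 | 9 = 59



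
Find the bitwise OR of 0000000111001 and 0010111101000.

OR: 1 when either bit is 1
  0000000111001
| 0010111101000
---------------
  0010111111001
Decimal: 57 | 1512 = 1529



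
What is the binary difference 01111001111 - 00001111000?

Method 1 - Direct subtraction (column by column from the right: bit − bit − borrow-in; if negative, add 2 and borrow 1 from the next column):
borrow: 00011100000
        01111001111
-       00001111000
-------------------
        01101010111

Method 2 - Add two's complement:
Two's complement of 00001111000: invert → 11110000111, add 1 → 11110001000
  01111001111
+ 11110001000
-------------
 101101010111  (end carry out of the top bit = 1)
Discarding the end carry: 01101010111
Decimal check:
  01111001111 = 512 + 256 + 128 + 64 + 8 + 4 + 2 + 1 = 975
  00001111000 = 64 + 32 + 16 + 8 = 120
  975 - 120 = 855, and 01101010111 = 512 + 256 + 64 + 16 + 4 + 2 + 1 = 855 ✓



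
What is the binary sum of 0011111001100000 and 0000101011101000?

Add column by column from the right: bit + bit + carry-in; write the sum mod 2, carry 1 when the sum is 2 or 3.
carry:  0111110111000000
        0011111001100000
+       0000101011101000
------------------------
       00100100101001000
(the carry out of the leftmost column, 0, becomes the leading bit)
Decimal check:
  0011111001100000 = 8192 + 4096 + 2048 + 1024 + 512 + 64 + 32 = 15968
  0000101011101000 = 2048 + 512 + 128 + 64 + 32 + 8 = 2792
  15968 + 2792 = 18760, and 00100100101001000 = 16384 + 2048 + 256 + 64 + 8 = 18760 ✓



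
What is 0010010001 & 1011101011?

AND: 1 only when both bits are 1
  0010010001
& 1011101011
------------
  0010000001
Decimal: 145 & 747 = 129



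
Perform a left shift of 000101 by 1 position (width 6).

Original: 000101 (decimal 5)
Shift left by 1 position
Append 1 zero on the right
Result: 001010 (decimal 10)
Equivalent: 5 << 1 = 5 × 2^1 = 10



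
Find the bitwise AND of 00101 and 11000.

AND: 1 only when both bits are 1
  00101
& 11000
-------
  00000
Decimal: 5 & 24 = 0



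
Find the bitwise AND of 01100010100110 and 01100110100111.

AND: 1 only when both bits are 1
  01100010100110
& 01100110100111
----------------
  01100010100110
Decimal: 6310 & 6567 = 6310



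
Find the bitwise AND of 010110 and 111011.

AND: 1 only when both bits are 1
  010110
& 111011
--------
  010010
Decimal: 22 & 59 = 18



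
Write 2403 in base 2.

Using repeated division by 2:
2403 ÷ 2 = 1201 remainder 1
1201 ÷ 2 = 600 remainder 1
600 ÷ 2 = 300 remainder 0
300 ÷ 2 = 150 remainder 0
150 ÷ 2 = 75 remainder 0
75 ÷ 2 = 37 remainder 1
37 ÷ 2 = 18 remainder 1
18 ÷ 2 = 9 remainder 0
9 ÷ 2 = 4 remainder 1
4 ÷ 2 = 2 remainder 0
2 ÷ 2 = 1 remainder 0
1 ÷ 2 = 0 remainder 1
Reading remainders bottom to top: 100101100011



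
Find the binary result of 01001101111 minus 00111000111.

Method 1 - Direct subtraction (column by column from the right: bit − bit − borrow-in; if negative, add 2 and borrow 1 from the next column):
borrow: 01100000000
        01001101111
-       00111000111
-------------------
        00010101000

Method 2 - Add two's complement:
Two's complement of 00111000111: invert → 11000111000, add 1 → 11000111001
  01001101111
+ 11000111001
-------------
 100010101000  (end carry out of the top bit = 1)
Discarding the end carry: 00010101000
Decimal check:
  01001101111 = 512 + 64 + 32 + 8 + 4 + 2 + 1 = 623
  00111000111 = 256 + 128 + 64 + 4 + 2 + 1 = 455
  623 - 455 = 168, and 00010101000 = 128 + 32 + 8 = 168 ✓



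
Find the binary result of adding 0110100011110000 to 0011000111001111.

Add column by column from the right: bit + bit + carry-in; write the sum mod 2, carry 1 when the sum is 2 or 3.
carry:  1100001110000000
        0110100011110000
+       0011000111001111
------------------------
       01001101010111111
(the carry out of the leftmost column, 0, becomes the leading bit)
Decimal check:
  0110100011110000 = 16384 + 8192 + 2048 + 128 + 64 + 32 + 16 = 26864
  0011000111001111 = 8192 + 4096 + 256 + 128 + 64 + 8 + 4 + 2 + 1 = 12751
  26864 + 12751 = 39615, and 01001101010111111 = 32768 + 4096 + 2048 + 512 + 128 + 32 + 16 + 8 + 4 + 2 + 1 = 39615 ✓



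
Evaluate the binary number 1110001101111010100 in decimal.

Sum of powers of 2 for each 1-bit:
2^2 + 2^4 + 2^6 + 2^7 + 2^8 + 2^9 + 2^11 + 2^12 + 2^16 + 2^17 + 2^18
= 4 + 16 + 64 + 128 + 256 + 512 + 2048 + 4096 + 65536 + 131072 + 262144
= 465876



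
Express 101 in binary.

Using repeated division by 2:
101 ÷ 2 = 50 remainder 1
50 ÷ 2 = 25 remainder 0
25 ÷ 2 = 12 remainder 1
12 ÷ 2 = 6 remainder 0
6 ÷ 2 = 3 remainder 0
3 ÷ 2 = 1 remainder 1
1 ÷ 2 = 0 remainder 1
Reading remainders bottom to top: 1100101



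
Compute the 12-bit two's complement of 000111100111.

Original: 000111100111
Step 1 - Invert all bits: 111000011000
Step 2 - Add 1: 111000011001
Verification: 000111100111 + 111000011001 = 1000000000000; discarding the end carry (carry out of the top bit) leaves the 12-bit value 000000000000, as required for x + (-x)



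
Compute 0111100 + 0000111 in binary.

Add column by column from the right: bit + bit + carry-in; write the sum mod 2, carry 1 when the sum is 2 or 3.
carry:  1111000
        0111100
+       0000111
---------------
       01000011
(the carry out of the leftmost column, 0, becomes the leading bit)
Decimal check:
  0111100 = 32 + 16 + 8 + 4 = 60
  0000111 = 4 + 2 + 1 = 7
  60 + 7 = 67, and 01000011 = 64 + 2 + 1 = 67 ✓



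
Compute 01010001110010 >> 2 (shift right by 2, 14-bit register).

Original: 01010001110010 (decimal 5234)
Shift right by 2 positions
Drop the 2 low bits; fill with zeros on the left
Result: 00010100011100 (decimal 1308)
Equivalent: 5234 >> 2 = 5234 ÷ 2^2 = 1308



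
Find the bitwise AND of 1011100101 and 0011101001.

AND: 1 only when both bits are 1
  1011100101
& 0011101001
------------
  0011100001
Decimal: 741 & 233 = 225



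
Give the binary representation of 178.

Using repeated division by 2:
178 ÷ 2 = 89 remainder 0
89 ÷ 2 = 44 remainder 1
44 ÷ 2 = 22 remainder 0
22 ÷ 2 = 11 remainder 0
11 ÷ 2 = 5 remainder 1
5 ÷ 2 = 2 remainder 1
2 ÷ 2 = 1 remainder 0
1 ÷ 2 = 0 remainder 1
Reading remainders bottom to top: 10110010



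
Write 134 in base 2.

Using repeated division by 2:
134 ÷ 2 = 67 remainder 0
67 ÷ 2 = 33 remainder 1
33 ÷ 2 = 16 remainder 1
16 ÷ 2 = 8 remainder 0
8 ÷ 2 = 4 remainder 0
4 ÷ 2 = 2 remainder 0
2 ÷ 2 = 1 remainder 0
1 ÷ 2 = 0 remainder 1
Reading remainders bottom to top: 10000110



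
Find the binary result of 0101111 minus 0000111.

Method 1 - Direct subtraction (column by column from the right: bit − bit − borrow-in; if negative, add 2 and borrow 1 from the next column):
borrow: 0000000
        0101111
-       0000111
---------------
        0101000

Method 2 - Add two's complement:
Two's complement of 0000111: invert → 1111000, add 1 → 1111001
  0101111
+ 1111001
---------
 10101000  (end carry out of the top bit = 1)
Discarding the end carry: 0101000
Decimal check:
  0101111 = 32 + 8 + 4 + 2 + 1 = 47
  0000111 = 4 + 2 + 1 = 7
  47 - 7 = 40, and 0101000 = 32 + 8 = 40 ✓



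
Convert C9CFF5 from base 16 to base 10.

Expand by place value (powers of 16):
Digit values: C = 12, F = 15
C9CFF5 = 12 × 16^5 + 9 × 16^4 + 12 × 16^3 + 15 × 16^2 + 15 × 16^1 + 5 × 16^0
= 12 × 1048576 + 9 × 65536 + 12 × 4096 + 15 × 256 + 15 × 16 + 5 × 1
= 12582912 + 589824 + 49152 + 3840 + 240 + 5
= 13225973



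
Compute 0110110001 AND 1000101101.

AND: 1 only when both bits are 1
  0110110001
& 1000101101
------------
  0000100001
Decimal: 433 & 557 = 33



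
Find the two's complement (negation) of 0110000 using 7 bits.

Original: 0110000
Step 1 - Invert all bits: 1001111
Step 2 - Add 1: 1010000
Verification: 0110000 + 1010000 = 10000000; discarding the end carry (carry out of the top bit) leaves the 7-bit value 0000000, as required for x + (-x)



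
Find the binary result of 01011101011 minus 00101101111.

Method 1 - Direct subtraction (column by column from the right: bit − bit − borrow-in; if negative, add 2 and borrow 1 from the next column):
borrow: 01011111000
        01011101011
-       00101101111
-------------------
        00101111100

Method 2 - Add two's complement:
Two's complement of 00101101111: invert → 11010010000, add 1 → 11010010001
  01011101011
+ 11010010001
-------------
 100101111100  (end carry out of the top bit = 1)
Discarding the end carry: 00101111100
Decimal check:
  01011101011 = 512 + 128 + 64 + 32 + 8 + 2 + 1 = 747
  00101101111 = 256 + 64 + 32 + 8 + 4 + 2 + 1 = 367
  747 - 367 = 380, and 00101111100 = 256 + 64 + 32 + 16 + 8 + 4 = 380 ✓



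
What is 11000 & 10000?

AND: 1 only when both bits are 1
  11000
& 10000
-------
  10000
Decimal: 24 & 16 = 16



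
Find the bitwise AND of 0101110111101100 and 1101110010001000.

AND: 1 only when both bits are 1
  0101110111101100
& 1101110010001000
------------------
  0101110010001000
Decimal: 24044 & 56456 = 23688



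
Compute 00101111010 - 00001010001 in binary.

Method 1 - Direct subtraction (column by column from the right: bit − bit − borrow-in; if negative, add 2 and borrow 1 from the next column):
borrow: 00000000010
        00101111010
-       00001010001
-------------------
        00100101001

Method 2 - Add two's complement:
Two's complement of 00001010001: invert → 11110101110, add 1 → 11110101111
  00101111010
+ 11110101111
-------------
 100100101001  (end carry out of the top bit = 1)
Discarding the end carry: 00100101001
Decimal check:
  00101111010 = 256 + 64 + 32 + 16 + 8 + 2 = 378
  00001010001 = 64 + 16 + 1 = 81
  378 - 81 = 297, and 00100101001 = 256 + 32 + 8 + 1 = 297 ✓



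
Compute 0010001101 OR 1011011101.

OR: 1 when either bit is 1
  0010001101
| 1011011101
------------
  1011011101
Decimal: 141 | 733 = 733



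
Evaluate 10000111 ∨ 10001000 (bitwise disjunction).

OR: 1 when either bit is 1
  10000111
| 10001000
----------
  10001111
Decimal: 135 | 136 = 143



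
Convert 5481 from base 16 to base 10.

Expand by place value (powers of 16):
5481 = 5 × 16^3 + 4 × 16^2 + 8 × 16^1 + 1 × 16^0
= 5 × 4096 + 4 × 256 + 8 × 16 + 1 × 1
= 20480 + 1024 + 128 + 1
= 21633



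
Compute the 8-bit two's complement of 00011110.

Original: 00011110
Step 1 - Invert all bits: 11100001
Step 2 - Add 1: 11100010
Verification: 00011110 + 11100010 = 100000000; discarding the end carry (carry out of the top bit) leaves the 8-bit value 00000000, as required for x + (-x)



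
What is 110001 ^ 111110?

XOR: 1 when bits differ
  110001
^ 111110
--------
  001111
Decimal: 49 ^ 62 = 15



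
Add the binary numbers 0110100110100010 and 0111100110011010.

Add column by column from the right: bit + bit + carry-in; write the sum mod 2, carry 1 when the sum is 2 or 3.
carry:  1111001100000100
        0110100110100010
+       0111100110011010
------------------------
       01110001100111100
(the carry out of the leftmost column, 0, becomes the leading bit)
Decimal check:
  0110100110100010 = 16384 + 8192 + 2048 + 256 + 128 + 32 + 2 = 27042
  0111100110011010 = 16384 + 8192 + 4096 + 2048 + 256 + 128 + 16 + 8 + 2 = 31130
  27042 + 31130 = 58172, and 01110001100111100 = 32768 + 16384 + 8192 + 512 + 256 + 32 + 16 + 8 + 4 = 58172 ✓



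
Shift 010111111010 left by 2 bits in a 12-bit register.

Original: 010111111010 (decimal 1530)
Shift left by 2 positions
Append 2 zeros on the right and drop the 2 high bits that overflow the 12-bit width
Result: 011111101000 (decimal 2024)
Equivalent: 1530 << 2 = 1530 × 2^2 = 6120, truncated to 12 bits = 2024



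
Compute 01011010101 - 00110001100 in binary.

Method 1 - Direct subtraction (column by column from the right: bit − bit − borrow-in; if negative, add 2 and borrow 1 from the next column):
borrow: 01000010000
        01011010101
-       00110001100
-------------------
        00101001001

Method 2 - Add two's complement:
Two's complement of 00110001100: invert → 11001110011, add 1 → 11001110100
  01011010101
+ 11001110100
-------------
 100101001001  (end carry out of the top bit = 1)
Discarding the end carry: 00101001001
Decimal check:
  01011010101 = 512 + 128 + 64 + 16 + 4 + 1 = 725
  00110001100 = 256 + 128 + 8 + 4 = 396
  725 - 396 = 329, and 00101001001 = 256 + 64 + 8 + 1 = 329 ✓



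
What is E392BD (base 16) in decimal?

Expand by place value (powers of 16):
Digit values: E = 14, B = 11, D = 13
E392BD = 14 × 16^5 + 3 × 16^4 + 9 × 16^3 + 2 × 16^2 + 11 × 16^1 + 13 × 16^0
= 14 × 1048576 + 3 × 65536 + 9 × 4096 + 2 × 256 + 11 × 16 + 13 × 1
= 14680064 + 196608 + 36864 + 512 + 176 + 13
= 14914237



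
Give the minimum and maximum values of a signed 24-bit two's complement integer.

For 24-bit two's complement:
Minimum: -2^23 = -8388608
Maximum: 2^23 - 1 = 8388607



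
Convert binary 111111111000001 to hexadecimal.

Group into 4-bit nibbles from right:
  0111 = 7
  1111 = F
  1100 = C
  0001 = 1
Result: 7FC1



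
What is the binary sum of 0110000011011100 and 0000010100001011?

Add column by column from the right: bit + bit + carry-in; write the sum mod 2, carry 1 when the sum is 2 or 3.
carry:  0000000000110000
        0110000011011100
+       0000010100001011
------------------------
       00110010111100111
(the carry out of the leftmost column, 0, becomes the leading bit)
Decimal check:
  0110000011011100 = 16384 + 8192 + 128 + 64 + 16 + 8 + 4 = 24796
  0000010100001011 = 1024 + 256 + 8 + 2 + 1 = 1291
  24796 + 1291 = 26087, and 00110010111100111 = 16384 + 8192 + 1024 + 256 + 128 + 64 + 32 + 4 + 2 + 1 = 26087 ✓



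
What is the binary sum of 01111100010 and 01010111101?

Add column by column from the right: bit + bit + carry-in; write the sum mod 2, carry 1 when the sum is 2 or 3.
carry:  11111000000
        01111100010
+       01010111101
-------------------
       011010011111
(the carry out of the leftmost column, 0, becomes the leading bit)
Decimal check:
  01111100010 = 512 + 256 + 128 + 64 + 32 + 2 = 994
  01010111101 = 512 + 128 + 32 + 16 + 8 + 4 + 1 = 701
  994 + 701 = 1695, and 011010011111 = 1024 + 512 + 128 + 16 + 8 + 4 + 2 + 1 = 1695 ✓



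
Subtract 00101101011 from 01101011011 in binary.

Method 1 - Direct subtraction (column by column from the right: bit − bit − borrow-in; if negative, add 2 and borrow 1 from the next column):
borrow: 01111000000
        01101011011
-       00101101011
-------------------
        00111110000

Method 2 - Add two's complement:
Two's complement of 00101101011: invert → 11010010100, add 1 → 11010010101
  01101011011
+ 11010010101
-------------
 100111110000  (end carry out of the top bit = 1)
Discarding the end carry: 00111110000
Decimal check:
  01101011011 = 512 + 256 + 64 + 16 + 8 + 2 + 1 = 859
  00101101011 = 256 + 64 + 32 + 8 + 2 + 1 = 363
  859 - 363 = 496, and 00111110000 = 256 + 128 + 64 + 32 + 16 = 496 ✓



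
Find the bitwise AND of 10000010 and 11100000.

AND: 1 only when both bits are 1
  10000010
& 11100000
----------
  10000000
Decimal: 130 & 224 = 128



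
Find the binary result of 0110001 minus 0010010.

Method 1 - Direct subtraction (column by column from the right: bit − bit − borrow-in; if negative, add 2 and borrow 1 from the next column):
borrow: 0111100
        0110001
-       0010010
---------------
        0011111

Method 2 - Add two's complement:
Two's complement of 0010010: invert → 1101101, add 1 → 1101110
  0110001
+ 1101110
---------
 10011111  (end carry out of the top bit = 1)
Discarding the end carry: 0011111
Decimal check:
  0110001 = 32 + 16 + 1 = 49
  0010010 = 16 + 2 = 18
  49 - 18 = 31, and 0011111 = 16 + 8 + 4 + 2 + 1 = 31 ✓



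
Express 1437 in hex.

Using repeated division by 16 (digits 10–15 are A–F):
1437 ÷ 16 = 89 remainder 13 (D)
89 ÷ 16 = 5 remainder 9
5 ÷ 16 = 0 remainder 5
Reading remainders bottom to top: 59D



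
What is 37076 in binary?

Using repeated division by 2:
37076 ÷ 2 = 18538 remainder 0
18538 ÷ 2 = 9269 remainder 0
9269 ÷ 2 = 4634 remainder 1
4634 ÷ 2 = 2317 remainder 0
2317 ÷ 2 = 1158 remainder 1
1158 ÷ 2 = 579 remainder 0
579 ÷ 2 = 289 remainder 1
289 ÷ 2 = 144 remainder 1
144 ÷ 2 = 72 remainder 0
72 ÷ 2 = 36 remainder 0
36 ÷ 2 = 18 remainder 0
18 ÷ 2 = 9 remainder 0
9 ÷ 2 = 4 remainder 1
4 ÷ 2 = 2 remainder 0
2 ÷ 2 = 1 remainder 0
1 ÷ 2 = 0 remainder 1
Reading remainders bottom to top: 1001000011010100



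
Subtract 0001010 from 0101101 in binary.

Method 1 - Direct subtraction (column by column from the right: bit − bit − borrow-in; if negative, add 2 and borrow 1 from the next column):
borrow: 0000100
        0101101
-       0001010
---------------
        0100011

Method 2 - Add two's complement:
Two's complement of 0001010: invert → 1110101, add 1 → 1110110
  0101101
+ 1110110
---------
 10100011  (end carry out of the top bit = 1)
Discarding the end carry: 0100011
Decimal check:
  0101101 = 32 + 8 + 4 + 1 = 45
  0001010 = 8 + 2 = 10
  45 - 10 = 35, and 0100011 = 32 + 2 + 1 = 35 ✓



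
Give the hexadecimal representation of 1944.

Using repeated division by 16 (digits 10–15 are A–F):
1944 ÷ 16 = 121 remainder 8
121 ÷ 16 = 7 remainder 9
7 ÷ 16 = 0 remainder 7
Reading remainders bottom to top: 798



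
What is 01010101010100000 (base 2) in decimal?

Sum of powers of 2 for each 1-bit:
2^5 + 2^7 + 2^9 + 2^11 + 2^13 + 2^15
= 32 + 128 + 512 + 2048 + 8192 + 32768
= 43680



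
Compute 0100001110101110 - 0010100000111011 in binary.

Method 1 - Direct subtraction (column by column from the right: bit − bit − borrow-in; if negative, add 2 and borrow 1 from the next column):
borrow: 0111000011100110
        0100001110101110
-       0010100000111011
------------------------
        0001101101110011

Method 2 - Add two's complement:
Two's complement of 0010100000111011: invert → 1101011111000100, add 1 → 1101011111000101
  0100001110101110
+ 1101011111000101
------------------
 10001101101110011  (end carry out of the top bit = 1)
Discarding the end carry: 0001101101110011
Decimal check:
  0100001110101110 = 16384 + 512 + 256 + 128 + 32 + 8 + 4 + 2 = 17326
  0010100000111011 = 8192 + 2048 + 32 + 16 + 8 + 2 + 1 = 10299
  17326 - 10299 = 7027, and 0001101101110011 = 4096 + 2048 + 512 + 256 + 64 + 32 + 16 + 2 + 1 = 7027 ✓



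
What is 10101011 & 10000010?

AND: 1 only when both bits are 1
  10101011
& 10000010
----------
  10000010
Decimal: 171 & 130 = 130



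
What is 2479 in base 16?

Using repeated division by 16 (digits 10–15 are A–F):
2479 ÷ 16 = 154 remainder 15 (F)
154 ÷ 16 = 9 remainder 10 (A)
9 ÷ 16 = 0 remainder 9
Reading remainders bottom to top: 9AF



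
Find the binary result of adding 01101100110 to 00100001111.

Add column by column from the right: bit + bit + carry-in; write the sum mod 2, carry 1 when the sum is 2 or 3.
carry:  11000011100
        01101100110
+       00100001111
-------------------
       010001110101
(the carry out of the leftmost column, 0, becomes the leading bit)
Decimal check:
  01101100110 = 512 + 256 + 64 + 32 + 4 + 2 = 870
  00100001111 = 256 + 8 + 4 + 2 + 1 = 271
  870 + 271 = 1141, and 010001110101 = 1024 + 64 + 32 + 16 + 4 + 1 = 1141 ✓



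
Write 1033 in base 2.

Using repeated division by 2:
1033 ÷ 2 = 516 remainder 1
516 ÷ 2 = 258 remainder 0
258 ÷ 2 = 129 remainder 0
129 ÷ 2 = 64 remainder 1
64 ÷ 2 = 32 remainder 0
32 ÷ 2 = 16 remainder 0
16 ÷ 2 = 8 remainder 0
8 ÷ 2 = 4 remainder 0
4 ÷ 2 = 2 remainder 0
2 ÷ 2 = 1 remainder 0
1 ÷ 2 = 0 remainder 1
Reading remainders bottom to top: 10000001001



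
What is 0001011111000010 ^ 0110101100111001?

XOR: 1 when bits differ
  0001011111000010
^ 0110101100111001
------------------
  0111110011111011
Decimal: 6082 ^ 27449 = 31995



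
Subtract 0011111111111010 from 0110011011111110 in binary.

Method 1 - Direct subtraction (column by column from the right: bit − bit − borrow-in; if negative, add 2 and borrow 1 from the next column):
borrow: 0111111000000000
        0110011011111110
-       0011111111111010
------------------------
        0010011100000100

Method 2 - Add two's complement:
Two's complement of 0011111111111010: invert → 1100000000000101, add 1 → 1100000000000110
  0110011011111110
+ 1100000000000110
------------------
 10010011100000100  (end carry out of the top bit = 1)
Discarding the end carry: 0010011100000100
Decimal check:
  0110011011111110 = 16384 + 8192 + 1024 + 512 + 128 + 64 + 32 + 16 + 8 + 4 + 2 = 26366
  0011111111111010 = 8192 + 4096 + 2048 + 1024 + 512 + 256 + 128 + 64 + 32 + 16 + 8 + 2 = 16378
  26366 - 16378 = 9988, and 0010011100000100 = 8192 + 1024 + 512 + 256 + 4 = 9988 ✓



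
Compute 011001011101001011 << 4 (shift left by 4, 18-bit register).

Original: 011001011101001011 (decimal 104267)
Shift left by 4 positions
Append 4 zeros on the right and drop the 4 high bits that overflow the 18-bit width
Result: 010111010010110000 (decimal 95408)
Equivalent: 104267 << 4 = 104267 × 2^4 = 1668272, truncated to 18 bits = 95408



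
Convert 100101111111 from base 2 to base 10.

Sum of powers of 2 for each 1-bit:
2^0 + 2^1 + 2^2 + 2^3 + 2^4 + 2^5 + 2^6 + 2^8 + 2^11
= 1 + 2 + 4 + 8 + 16 + 32 + 64 + 256 + 2048
= 2431



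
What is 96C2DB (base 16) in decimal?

Expand by place value (powers of 16):
Digit values: C = 12, D = 13, B = 11
96C2DB = 9 × 16^5 + 6 × 16^4 + 12 × 16^3 + 2 × 16^2 + 13 × 16^1 + 11 × 16^0
= 9 × 1048576 + 6 × 65536 + 12 × 4096 + 2 × 256 + 13 × 16 + 11 × 1
= 9437184 + 393216 + 49152 + 512 + 208 + 11
= 9880283



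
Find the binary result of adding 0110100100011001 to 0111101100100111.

Add column by column from the right: bit + bit + carry-in; write the sum mod 2, carry 1 when the sum is 2 or 3.
carry:  1111011001111110
        0110100100011001
+       0111101100100111
------------------------
       01110010001000000
(the carry out of the leftmost column, 0, becomes the leading bit)
Decimal check:
  0110100100011001 = 16384 + 8192 + 2048 + 256 + 16 + 8 + 1 = 26905
  0111101100100111 = 16384 + 8192 + 4096 + 2048 + 512 + 256 + 32 + 4 + 2 + 1 = 31527
  26905 + 31527 = 58432, and 01110010001000000 = 32768 + 16384 + 8192 + 1024 + 64 = 58432 ✓



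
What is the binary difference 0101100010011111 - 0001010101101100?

Method 1 - Direct subtraction (column by column from the right: bit − bit − borrow-in; if negative, add 2 and borrow 1 from the next column):
borrow: 0000111011000000
        0101100010011111
-       0001010101101100
------------------------
        0100001100110011

Method 2 - Add two's complement:
Two's complement of 0001010101101100: invert → 1110101010010011, add 1 → 1110101010010100
  0101100010011111
+ 1110101010010100
------------------
 10100001100110011  (end carry out of the top bit = 1)
Discarding the end carry: 0100001100110011
Decimal check:
  0101100010011111 = 16384 + 4096 + 2048 + 128 + 16 + 8 + 4 + 2 + 1 = 22687
  0001010101101100 = 4096 + 1024 + 256 + 64 + 32 + 8 + 4 = 5484
  22687 - 5484 = 17203, and 0100001100110011 = 16384 + 512 + 256 + 32 + 16 + 2 + 1 = 17203 ✓



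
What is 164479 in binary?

Using repeated division by 2:
164479 ÷ 2 = 82239 remainder 1
82239 ÷ 2 = 41119 remainder 1
41119 ÷ 2 = 20559 remainder 1
20559 ÷ 2 = 10279 remainder 1
10279 ÷ 2 = 5139 remainder 1
5139 ÷ 2 = 2569 remainder 1
2569 ÷ 2 = 1284 remainder 1
1284 ÷ 2 = 642 remainder 0
642 ÷ 2 = 321 remainder 0
321 ÷ 2 = 160 remainder 1
160 ÷ 2 = 80 remainder 0
80 ÷ 2 = 40 remainder 0
40 ÷ 2 = 20 remainder 0
20 ÷ 2 = 10 remainder 0
10 ÷ 2 = 5 remainder 0
5 ÷ 2 = 2 remainder 1
2 ÷ 2 = 1 remainder 0
1 ÷ 2 = 0 remainder 1
Reading remainders bottom to top: 101000001001111111



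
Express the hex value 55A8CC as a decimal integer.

Expand by place value (powers of 16):
Digit values: A = 10, C = 12
55A8CC = 5 × 16^5 + 5 × 16^4 + 10 × 16^3 + 8 × 16^2 + 12 × 16^1 + 12 × 16^0
= 5 × 1048576 + 5 × 65536 + 10 × 4096 + 8 × 256 + 12 × 16 + 12 × 1
= 5242880 + 327680 + 40960 + 2048 + 192 + 12
= 5613772



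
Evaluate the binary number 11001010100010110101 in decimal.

Sum of powers of 2 for each 1-bit:
2^0 + 2^2 + 2^4 + 2^5 + 2^7 + 2^11 + 2^13 + 2^15 + 2^18 + 2^19
= 1 + 4 + 16 + 32 + 128 + 2048 + 8192 + 32768 + 262144 + 524288
= 829621



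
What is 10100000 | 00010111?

OR: 1 when either bit is 1
  10100000
| 00010111
----------
  10110111
Decimal: 160 | 23 = 183



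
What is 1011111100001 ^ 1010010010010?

XOR: 1 when bits differ
  1011111100001
^ 1010010010010
---------------
  0001101110011
Decimal: 6113 ^ 5266 = 883



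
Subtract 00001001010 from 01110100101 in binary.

Method 1 - Direct subtraction (column by column from the right: bit − bit − borrow-in; if negative, add 2 and borrow 1 from the next column):
borrow: 00010110100
        01110100101
-       00001001010
-------------------
        01101011011

Method 2 - Add two's complement:
Two's complement of 00001001010: invert → 11110110101, add 1 → 11110110110
  01110100101
+ 11110110110
-------------
 101101011011  (end carry out of the top bit = 1)
Discarding the end carry: 01101011011
Decimal check:
  01110100101 = 512 + 256 + 128 + 32 + 4 + 1 = 933
  00001001010 = 64 + 8 + 2 = 74
  933 - 74 = 859, and 01101011011 = 512 + 256 + 64 + 16 + 8 + 2 + 1 = 859 ✓



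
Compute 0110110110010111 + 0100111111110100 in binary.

Add column by column from the right: bit + bit + carry-in; write the sum mod 2, carry 1 when the sum is 2 or 3.
carry:  1001111111101000
        0110110110010111
+       0100111111110100
------------------------
       01011110110001011
(the carry out of the leftmost column, 0, becomes the leading bit)
Decimal check:
  0110110110010111 = 16384 + 8192 + 2048 + 1024 + 256 + 128 + 16 + 4 + 2 + 1 = 28055
  0100111111110100 = 16384 + 2048 + 1024 + 512 + 256 + 128 + 64 + 32 + 16 + 4 = 20468
  28055 + 20468 = 48523, and 01011110110001011 = 32768 + 8192 + 4096 + 2048 + 1024 + 256 + 128 + 8 + 2 + 1 = 48523 ✓



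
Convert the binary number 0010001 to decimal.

Sum of powers of 2 for each 1-bit:
2^0 + 2^4
= 1 + 16
= 17



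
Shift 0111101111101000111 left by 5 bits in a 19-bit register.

Original: 0111101111101000111 (decimal 253767)
Shift left by 5 positions
Append 5 zeros on the right and drop the 5 high bits that overflow the 19-bit width
Result: 0111110100011100000 (decimal 256224)
Equivalent: 253767 << 5 = 253767 × 2^5 = 8120544, truncated to 19 bits = 256224



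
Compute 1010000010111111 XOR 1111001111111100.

XOR: 1 when bits differ
  1010000010111111
^ 1111001111111100
------------------
  0101001101000011
Decimal: 41151 ^ 62460 = 21315



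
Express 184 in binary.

Using repeated division by 2:
184 ÷ 2 = 92 remainder 0
92 ÷ 2 = 46 remainder 0
46 ÷ 2 = 23 remainder 0
23 ÷ 2 = 11 remainder 1
11 ÷ 2 = 5 remainder 1
5 ÷ 2 = 2 remainder 1
2 ÷ 2 = 1 remainder 0
1 ÷ 2 = 0 remainder 1
Reading remainders bottom to top: 10111000



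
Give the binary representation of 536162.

Using repeated division by 2:
536162 ÷ 2 = 268081 remainder 0
268081 ÷ 2 = 134040 remainder 1
134040 ÷ 2 = 67020 remainder 0
67020 ÷ 2 = 33510 remainder 0
33510 ÷ 2 = 16755 remainder 0
16755 ÷ 2 = 8377 remainder 1
8377 ÷ 2 = 4188 remainder 1
4188 ÷ 2 = 2094 remainder 0
2094 ÷ 2 = 1047 remainder 0
1047 ÷ 2 = 523 remainder 1
523 ÷ 2 = 261 remainder 1
261 ÷ 2 = 130 remainder 1
130 ÷ 2 = 65 remainder 0
65 ÷ 2 = 32 remainder 1
32 ÷ 2 = 16 remainder 0
16 ÷ 2 = 8 remainder 0
8 ÷ 2 = 4 remainder 0
4 ÷ 2 = 2 remainder 0
2 ÷ 2 = 1 remainder 0
1 ÷ 2 = 0 remainder 1
Reading remainders bottom to top: 10000010111001100010



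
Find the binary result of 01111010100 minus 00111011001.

Method 1 - Direct subtraction (column by column from the right: bit − bit − borrow-in; if negative, add 2 and borrow 1 from the next column):
borrow: 01111110110
        01111010100
-       00111011001
-------------------
        00111111011

Method 2 - Add two's complement:
Two's complement of 00111011001: invert → 11000100110, add 1 → 11000100111
  01111010100
+ 11000100111
-------------
 100111111011  (end carry out of the top bit = 1)
Discarding the end carry: 00111111011
Decimal check:
  01111010100 = 512 + 256 + 128 + 64 + 16 + 4 = 980
  00111011001 = 256 + 128 + 64 + 16 + 8 + 1 = 473
  980 - 473 = 507, and 00111111011 = 256 + 128 + 64 + 32 + 16 + 8 + 2 + 1 = 507 ✓



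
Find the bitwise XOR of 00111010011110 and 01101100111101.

XOR: 1 when bits differ
  00111010011110
^ 01101100111101
----------------
  01010110100011
Decimal: 3742 ^ 6973 = 5539



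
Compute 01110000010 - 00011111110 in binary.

Method 1 - Direct subtraction (column by column from the right: bit − bit − borrow-in; if negative, add 2 and borrow 1 from the next column):
borrow: 00111111000
        01110000010
-       00011111110
-------------------
        01010000100

Method 2 - Add two's complement:
Two's complement of 00011111110: invert → 11100000001, add 1 → 11100000010
  01110000010
+ 11100000010
-------------
 101010000100  (end carry out of the top bit = 1)
Discarding the end carry: 01010000100
Decimal check:
  01110000010 = 512 + 256 + 128 + 2 = 898
  00011111110 = 128 + 64 + 32 + 16 + 8 + 4 + 2 = 254
  898 - 254 = 644, and 01010000100 = 512 + 128 + 4 = 644 ✓



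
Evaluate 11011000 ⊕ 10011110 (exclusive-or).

XOR: 1 when bits differ
  11011000
^ 10011110
----------
  01000110
Decimal: 216 ^ 158 = 70



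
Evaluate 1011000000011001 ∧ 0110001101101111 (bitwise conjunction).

AND: 1 only when both bits are 1
  1011000000011001
& 0110001101101111
------------------
  0010000000001001
Decimal: 45081 & 25455 = 8201



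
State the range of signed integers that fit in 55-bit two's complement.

For 55-bit two's complement:
Minimum: -2^54 = -18014398509481984
Maximum: 2^54 - 1 = 18014398509481983



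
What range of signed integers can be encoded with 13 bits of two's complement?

For 13-bit two's complement:
Minimum: -2^12 = -4096
Maximum: 2^12 - 1 = 4095



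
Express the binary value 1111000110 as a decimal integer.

Sum of powers of 2 for each 1-bit:
2^1 + 2^2 + 2^6 + 2^7 + 2^8 + 2^9
= 2 + 4 + 64 + 128 + 256 + 512
= 966



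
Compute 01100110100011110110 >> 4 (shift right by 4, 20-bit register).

Original: 01100110100011110110 (decimal 420086)
Shift right by 4 positions
Drop the 4 low bits; fill with zeros on the left
Result: 00000110011010001111 (decimal 26255)
Equivalent: 420086 >> 4 = 420086 ÷ 2^4 = 26255



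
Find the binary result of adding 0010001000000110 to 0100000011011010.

Add column by column from the right: bit + bit + carry-in; write the sum mod 2, carry 1 when the sum is 2 or 3.
carry:  0000000000111100
        0010001000000110
+       0100000011011010
------------------------
       00110001011100000
(the carry out of the leftmost column, 0, becomes the leading bit)
Decimal check:
  0010001000000110 = 8192 + 512 + 4 + 2 = 8710
  0100000011011010 = 16384 + 128 + 64 + 16 + 8 + 2 = 16602
  8710 + 16602 = 25312, and 00110001011100000 = 16384 + 8192 + 512 + 128 + 64 + 32 = 25312 ✓



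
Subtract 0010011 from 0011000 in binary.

Method 1 - Direct subtraction (column by column from the right: bit − bit − borrow-in; if negative, add 2 and borrow 1 from the next column):
borrow: 0001110
        0011000
-       0010011
---------------
        0000101

Method 2 - Add two's complement:
Two's complement of 0010011: invert → 1101100, add 1 → 1101101
  0011000
+ 1101101
---------
 10000101  (end carry out of the top bit = 1)
Discarding the end carry: 0000101
Decimal check:
  0011000 = 16 + 8 = 24
  0010011 = 16 + 2 + 1 = 19
  24 - 19 = 5, and 0000101 = 4 + 1 = 5 ✓



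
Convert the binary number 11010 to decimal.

Sum of powers of 2 for each 1-bit:
2^1 + 2^3 + 2^4
= 2 + 8 + 16
= 26

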